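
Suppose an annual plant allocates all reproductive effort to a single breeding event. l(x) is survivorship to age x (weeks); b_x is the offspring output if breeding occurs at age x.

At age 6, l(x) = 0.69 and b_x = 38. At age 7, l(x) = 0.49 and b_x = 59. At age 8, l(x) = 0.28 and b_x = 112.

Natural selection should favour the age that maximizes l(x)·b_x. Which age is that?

Expected offspring if breeding at age x = l(x) × b_x:
  age 6: 0.69 × 38 = 26.220
  age 7: 0.49 × 59 = 28.910
  age 8: 0.28 × 112 = 31.360
Maximum at age 8 (31.360).

8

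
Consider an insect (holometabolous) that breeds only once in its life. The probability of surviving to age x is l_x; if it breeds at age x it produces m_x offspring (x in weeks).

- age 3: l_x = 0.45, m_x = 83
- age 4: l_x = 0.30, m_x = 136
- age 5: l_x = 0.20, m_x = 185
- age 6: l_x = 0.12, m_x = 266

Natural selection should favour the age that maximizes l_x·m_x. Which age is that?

4

Expected offspring if breeding at age x = l_x × m_x:
  age 3: 0.45 × 83 = 37.350
  age 4: 0.30 × 136 = 40.800
  age 5: 0.20 × 185 = 37.000
  age 6: 0.12 × 266 = 31.920
Maximum at age 4 (40.800).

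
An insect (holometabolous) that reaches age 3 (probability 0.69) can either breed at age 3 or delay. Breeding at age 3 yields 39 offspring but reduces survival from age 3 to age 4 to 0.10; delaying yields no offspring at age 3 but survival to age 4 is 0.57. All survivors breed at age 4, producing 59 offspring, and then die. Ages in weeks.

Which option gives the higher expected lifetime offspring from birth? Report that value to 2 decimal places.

30.98

breed at age 3: R₀ = 0.69 × (39 + 0.10 × 59) = 0.69 × 44.9000 = 30.9810
delay to age 4: R₀ = 0.69 × (0.57 × 59) = 0.69 × 33.6300 = 23.2047
Higher: breed at age 3 (30.9810).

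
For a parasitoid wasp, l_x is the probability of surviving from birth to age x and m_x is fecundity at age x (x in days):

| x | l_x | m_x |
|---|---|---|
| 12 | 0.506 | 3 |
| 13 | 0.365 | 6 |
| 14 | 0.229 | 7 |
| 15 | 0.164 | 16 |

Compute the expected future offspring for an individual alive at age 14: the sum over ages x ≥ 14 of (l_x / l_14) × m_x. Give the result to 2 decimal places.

l_14 = 0.229. Conditional survival from age 14 to x is l_x / l_14.
  x=14: (0.229/0.229) × 7 = 7.0000
  x=15: (0.164/0.229) × 16 = 11.4585
Sum = 7.0000 + 11.4585 = 18.4585

18.46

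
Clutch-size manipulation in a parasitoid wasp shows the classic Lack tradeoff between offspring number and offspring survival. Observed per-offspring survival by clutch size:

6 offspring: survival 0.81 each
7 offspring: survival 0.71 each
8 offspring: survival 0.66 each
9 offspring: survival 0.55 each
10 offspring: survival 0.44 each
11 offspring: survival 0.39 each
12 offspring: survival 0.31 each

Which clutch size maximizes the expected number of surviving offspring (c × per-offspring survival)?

Expected surviving offspring = c × s(c):
  c=6: 6 × 0.81 = 4.860
  c=7: 7 × 0.71 = 4.970
  c=8: 8 × 0.66 = 5.280
  c=9: 9 × 0.55 = 4.950
  c=10: 10 × 0.44 = 4.400
  c=11: 11 × 0.39 = 4.290
  c=12: 12 × 0.31 = 3.720
Maximum at c = 8 (5.280 surviving offspring).

8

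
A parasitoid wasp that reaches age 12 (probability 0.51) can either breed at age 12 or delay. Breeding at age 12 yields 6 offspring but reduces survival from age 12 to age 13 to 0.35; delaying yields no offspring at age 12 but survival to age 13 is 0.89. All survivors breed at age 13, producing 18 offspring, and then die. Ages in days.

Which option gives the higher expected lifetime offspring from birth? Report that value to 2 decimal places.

8.17

breed at age 12: R₀ = 0.51 × (6 + 0.35 × 18) = 0.51 × 12.3000 = 6.2730
delay to age 13: R₀ = 0.51 × (0.89 × 18) = 0.51 × 16.0200 = 8.1702
Higher: delay to age 13 (8.1702).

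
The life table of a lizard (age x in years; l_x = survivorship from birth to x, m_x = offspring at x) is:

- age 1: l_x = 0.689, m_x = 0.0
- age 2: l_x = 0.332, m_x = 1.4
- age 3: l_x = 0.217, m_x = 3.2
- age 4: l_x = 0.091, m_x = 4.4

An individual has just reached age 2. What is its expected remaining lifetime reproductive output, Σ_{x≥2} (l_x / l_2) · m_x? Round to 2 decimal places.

4.70

l_2 = 0.332. Conditional survival from age 2 to x is l_x / l_2.
  x=2: (0.332/0.332) × 1.4 = 1.4000
  x=3: (0.217/0.332) × 3.2 = 2.0916
  x=4: (0.091/0.332) × 4.4 = 1.2060
Sum = 1.4000 + 2.0916 + 1.2060 = 4.6976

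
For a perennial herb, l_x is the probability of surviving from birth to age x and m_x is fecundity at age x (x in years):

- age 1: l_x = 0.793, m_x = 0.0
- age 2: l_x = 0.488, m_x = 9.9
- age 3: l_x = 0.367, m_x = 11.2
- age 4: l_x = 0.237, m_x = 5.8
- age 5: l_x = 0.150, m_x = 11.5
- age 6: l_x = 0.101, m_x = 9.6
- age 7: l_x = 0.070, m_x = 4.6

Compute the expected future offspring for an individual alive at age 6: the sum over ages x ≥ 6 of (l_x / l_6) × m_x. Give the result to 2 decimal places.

12.79

l_6 = 0.101. Conditional survival from age 6 to x is l_x / l_6.
  x=6: (0.101/0.101) × 9.6 = 9.6000
  x=7: (0.070/0.101) × 4.6 = 3.1881
Sum = 9.6000 + 3.1881 = 12.7881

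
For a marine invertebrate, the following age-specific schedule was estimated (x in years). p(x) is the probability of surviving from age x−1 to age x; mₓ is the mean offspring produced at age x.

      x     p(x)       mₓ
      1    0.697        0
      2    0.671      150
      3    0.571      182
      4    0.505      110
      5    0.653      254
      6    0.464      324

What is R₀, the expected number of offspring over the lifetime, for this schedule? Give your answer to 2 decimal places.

169.20

Survivorship from birth: l_x = p_1·p_2·…·p_x.
  l_1 = 0.69700
  l_2 = 0.46769
  l_3 = 0.26705
  l_4 = 0.13486
  l_5 = 0.08806
  l_6 = 0.04086
R₀ = Σ l_x mₓ:
  age 1: 0.69700 × 0 = 0.0000
  age 2: 0.46769 × 150 = 70.1535
  age 3: 0.26705 × 182 = 48.6031
  age 4: 0.13486 × 110 = 14.8346
  age 5: 0.08806 × 254 = 22.3672
  age 6: 0.04086 × 324 = 13.2386
R₀ = 0.0000 + 70.1535 + 48.6031 + 14.8346 + 22.3672 + 13.2386 = 169.1971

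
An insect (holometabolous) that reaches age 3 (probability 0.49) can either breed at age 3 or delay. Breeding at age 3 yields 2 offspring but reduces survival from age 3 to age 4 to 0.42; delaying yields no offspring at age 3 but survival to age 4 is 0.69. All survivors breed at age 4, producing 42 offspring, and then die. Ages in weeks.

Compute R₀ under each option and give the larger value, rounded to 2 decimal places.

14.20

breed at age 3: R₀ = 0.49 × (2 + 0.42 × 42) = 0.49 × 19.6400 = 9.6236
delay to age 4: R₀ = 0.49 × (0.69 × 42) = 0.49 × 28.9800 = 14.2002
Higher: delay to age 4 (14.2002).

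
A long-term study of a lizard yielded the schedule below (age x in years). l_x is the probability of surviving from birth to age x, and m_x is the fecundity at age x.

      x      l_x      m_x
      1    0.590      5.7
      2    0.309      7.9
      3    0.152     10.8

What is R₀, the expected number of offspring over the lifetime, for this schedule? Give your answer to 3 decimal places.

7.446

R₀ = Σ l_x m_x:
  age 1: 0.590 × 5.7 = 3.3630
  age 2: 0.309 × 7.9 = 2.4411
  age 3: 0.152 × 10.8 = 1.6416
R₀ = 3.3630 + 2.4411 + 1.6416 = 7.4457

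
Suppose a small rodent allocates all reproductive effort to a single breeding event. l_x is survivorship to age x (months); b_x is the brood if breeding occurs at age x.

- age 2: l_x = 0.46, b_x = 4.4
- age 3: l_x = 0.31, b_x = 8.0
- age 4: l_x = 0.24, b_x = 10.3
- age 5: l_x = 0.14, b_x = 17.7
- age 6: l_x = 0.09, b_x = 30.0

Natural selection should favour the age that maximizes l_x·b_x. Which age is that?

6

Expected offspring if breeding at age x = l_x × b_x:
  age 2: 0.46 × 4.4 = 2.024
  age 3: 0.31 × 8.0 = 2.480
  age 4: 0.24 × 10.3 = 2.472
  age 5: 0.14 × 17.7 = 2.478
  age 6: 0.09 × 30.0 = 2.700
Maximum at age 6 (2.700).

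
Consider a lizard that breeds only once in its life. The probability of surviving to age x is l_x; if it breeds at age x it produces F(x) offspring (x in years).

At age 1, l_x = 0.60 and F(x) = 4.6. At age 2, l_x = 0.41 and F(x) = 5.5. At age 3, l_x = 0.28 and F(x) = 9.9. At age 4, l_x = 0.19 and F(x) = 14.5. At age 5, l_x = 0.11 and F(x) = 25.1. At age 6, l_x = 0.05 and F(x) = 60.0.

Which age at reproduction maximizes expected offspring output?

Expected offspring if breeding at age x = l_x × F(x):
  age 1: 0.60 × 4.6 = 2.760
  age 2: 0.41 × 5.5 = 2.255
  age 3: 0.28 × 9.9 = 2.772
  age 4: 0.19 × 14.5 = 2.755
  age 5: 0.11 × 25.1 = 2.761
  age 6: 0.05 × 60.0 = 3.000
Maximum at age 6 (3.000).

6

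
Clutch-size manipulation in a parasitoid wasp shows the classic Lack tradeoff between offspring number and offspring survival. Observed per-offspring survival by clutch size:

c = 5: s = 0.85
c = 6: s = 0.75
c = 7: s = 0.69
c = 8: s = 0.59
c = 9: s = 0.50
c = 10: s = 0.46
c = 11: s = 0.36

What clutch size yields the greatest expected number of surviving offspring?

7

Expected surviving offspring = c × s(c):
  c=5: 5 × 0.85 = 4.250
  c=6: 6 × 0.75 = 4.500
  c=7: 7 × 0.69 = 4.830
  c=8: 8 × 0.59 = 4.720
  c=9: 9 × 0.50 = 4.500
  c=10: 10 × 0.46 = 4.600
  c=11: 11 × 0.36 = 3.960
Maximum at c = 7 (4.830 surviving offspring).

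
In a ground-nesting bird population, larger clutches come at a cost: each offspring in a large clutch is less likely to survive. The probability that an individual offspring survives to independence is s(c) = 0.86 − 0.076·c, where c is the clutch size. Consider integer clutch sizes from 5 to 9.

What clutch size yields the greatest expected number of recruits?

6

Expected recruits = c × s(c):
  c=5: 5 × 0.480 = 2.400
  c=6: 6 × 0.404 = 2.424
  c=7: 7 × 0.328 = 2.296
  c=8: 8 × 0.252 = 2.016
  c=9: 9 × 0.176 = 1.584
Maximum at c = 6 (2.424 recruits).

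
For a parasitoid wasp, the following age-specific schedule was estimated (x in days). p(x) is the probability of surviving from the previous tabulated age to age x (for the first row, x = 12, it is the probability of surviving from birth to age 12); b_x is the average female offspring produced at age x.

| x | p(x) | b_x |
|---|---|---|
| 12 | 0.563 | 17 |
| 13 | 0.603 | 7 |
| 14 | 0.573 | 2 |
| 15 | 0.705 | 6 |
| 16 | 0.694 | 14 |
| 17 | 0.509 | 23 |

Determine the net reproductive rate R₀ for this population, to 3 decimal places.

15.606

Survivorship from birth: l_x = p_12·p_13·…·p_x.
  l_12 = 0.56300
  l_13 = 0.33949
  l_14 = 0.19453
  l_15 = 0.13714
  l_16 = 0.09518
  l_17 = 0.04844
R₀ = Σ l_x b_x:
  age 12: 0.56300 × 17 = 9.5710
  age 13: 0.33949 × 7 = 2.3764
  age 14: 0.19453 × 2 = 0.3891
  age 15: 0.13714 × 6 = 0.8228
  age 16: 0.09518 × 14 = 1.3325
  age 17: 0.04844 × 23 = 1.1141
R₀ = 9.5710 + 2.3764 + 0.3891 + 0.8228 + 1.3325 + 1.1141 = 15.6060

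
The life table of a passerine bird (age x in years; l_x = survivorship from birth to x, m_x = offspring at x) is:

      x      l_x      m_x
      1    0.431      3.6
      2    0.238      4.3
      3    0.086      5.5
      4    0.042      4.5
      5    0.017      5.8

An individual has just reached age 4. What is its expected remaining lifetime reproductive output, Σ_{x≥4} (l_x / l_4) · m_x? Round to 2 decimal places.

6.85

l_4 = 0.042. Conditional survival from age 4 to x is l_x / l_4.
  x=4: (0.042/0.042) × 4.5 = 4.5000
  x=5: (0.017/0.042) × 5.8 = 2.3476
Sum = 4.5000 + 2.3476 = 6.8476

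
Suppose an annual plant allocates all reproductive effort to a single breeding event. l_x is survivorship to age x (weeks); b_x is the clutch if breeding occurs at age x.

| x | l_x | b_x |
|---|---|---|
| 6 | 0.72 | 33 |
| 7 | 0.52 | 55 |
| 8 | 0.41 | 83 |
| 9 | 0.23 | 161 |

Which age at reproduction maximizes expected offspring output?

Expected offspring if breeding at age x = l_x × b_x:
  age 6: 0.72 × 33 = 23.760
  age 7: 0.52 × 55 = 28.600
  age 8: 0.41 × 83 = 34.030
  age 9: 0.23 × 161 = 37.030
Maximum at age 9 (37.030).

9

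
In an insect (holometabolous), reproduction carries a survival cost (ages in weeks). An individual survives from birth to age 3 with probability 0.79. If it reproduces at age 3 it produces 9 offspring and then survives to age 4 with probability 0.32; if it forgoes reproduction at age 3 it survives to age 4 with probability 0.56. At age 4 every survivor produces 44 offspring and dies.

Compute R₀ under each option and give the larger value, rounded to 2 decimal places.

19.47

breed at age 3: R₀ = 0.79 × (9 + 0.32 × 44) = 0.79 × 23.0800 = 18.2332
delay to age 4: R₀ = 0.79 × (0.56 × 44) = 0.79 × 24.6400 = 19.4656
Higher: delay to age 4 (19.4656).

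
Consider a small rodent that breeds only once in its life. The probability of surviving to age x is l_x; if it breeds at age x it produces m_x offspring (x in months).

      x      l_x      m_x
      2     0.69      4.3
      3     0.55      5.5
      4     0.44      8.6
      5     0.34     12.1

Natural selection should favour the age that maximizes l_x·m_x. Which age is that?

5

Expected offspring if breeding at age x = l_x × m_x:
  age 2: 0.69 × 4.3 = 2.967
  age 3: 0.55 × 5.5 = 3.025
  age 4: 0.44 × 8.6 = 3.784
  age 5: 0.34 × 12.1 = 4.114
Maximum at age 5 (4.114).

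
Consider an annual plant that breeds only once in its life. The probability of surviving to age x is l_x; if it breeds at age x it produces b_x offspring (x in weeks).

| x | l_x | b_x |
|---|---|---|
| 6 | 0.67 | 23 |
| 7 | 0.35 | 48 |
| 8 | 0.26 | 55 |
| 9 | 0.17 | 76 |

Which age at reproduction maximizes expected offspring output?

Expected offspring if breeding at age x = l_x × b_x:
  age 6: 0.67 × 23 = 15.410
  age 7: 0.35 × 48 = 16.800
  age 8: 0.26 × 55 = 14.300
  age 9: 0.17 × 76 = 12.920
Maximum at age 7 (16.800).

7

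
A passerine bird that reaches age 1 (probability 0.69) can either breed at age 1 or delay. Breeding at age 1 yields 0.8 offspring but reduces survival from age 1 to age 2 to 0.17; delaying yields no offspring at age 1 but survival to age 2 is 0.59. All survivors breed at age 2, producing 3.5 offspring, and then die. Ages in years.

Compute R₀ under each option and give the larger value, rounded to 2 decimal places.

breed at age 1: R₀ = 0.69 × (0.8 + 0.17 × 3.5) = 0.69 × 1.3950 = 0.9625
delay to age 2: R₀ = 0.69 × (0.59 × 3.5) = 0.69 × 2.0650 = 1.4248
Higher: delay to age 2 (1.4248).

1.42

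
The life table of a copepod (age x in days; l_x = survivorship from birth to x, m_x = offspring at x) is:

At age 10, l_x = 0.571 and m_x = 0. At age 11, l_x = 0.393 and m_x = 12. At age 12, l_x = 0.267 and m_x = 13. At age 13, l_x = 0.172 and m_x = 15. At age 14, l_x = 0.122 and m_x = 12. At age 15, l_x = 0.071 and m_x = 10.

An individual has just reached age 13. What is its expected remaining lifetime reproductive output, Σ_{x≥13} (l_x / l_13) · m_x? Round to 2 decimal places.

l_13 = 0.172. Conditional survival from age 13 to x is l_x / l_13.
  x=13: (0.172/0.172) × 15 = 15.0000
  x=14: (0.122/0.172) × 12 = 8.5116
  x=15: (0.071/0.172) × 10 = 4.1279
Sum = 15.0000 + 8.5116 + 4.1279 = 27.6395

27.64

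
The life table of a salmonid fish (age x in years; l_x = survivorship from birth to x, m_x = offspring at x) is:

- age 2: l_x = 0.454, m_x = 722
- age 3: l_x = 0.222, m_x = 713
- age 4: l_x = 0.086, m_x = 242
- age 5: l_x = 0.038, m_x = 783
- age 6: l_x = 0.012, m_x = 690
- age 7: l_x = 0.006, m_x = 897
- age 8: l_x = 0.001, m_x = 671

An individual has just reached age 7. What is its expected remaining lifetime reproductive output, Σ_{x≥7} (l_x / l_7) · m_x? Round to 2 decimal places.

l_7 = 0.006. Conditional survival from age 7 to x is l_x / l_7.
  x=7: (0.006/0.006) × 897 = 897.0000
  x=8: (0.001/0.006) × 671 = 111.8333
Sum = 897.0000 + 111.8333 = 1008.8333

1008.83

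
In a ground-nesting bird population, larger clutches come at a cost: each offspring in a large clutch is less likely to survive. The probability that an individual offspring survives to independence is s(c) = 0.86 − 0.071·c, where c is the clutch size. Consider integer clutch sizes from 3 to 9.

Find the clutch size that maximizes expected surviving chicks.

Expected surviving chicks = c × s(c):
  c=3: 3 × 0.647 = 1.941
  c=4: 4 × 0.576 = 2.304
  c=5: 5 × 0.505 = 2.525
  c=6: 6 × 0.434 = 2.604
  c=7: 7 × 0.363 = 2.541
  c=8: 8 × 0.292 = 2.336
  c=9: 9 × 0.221 = 1.989
Maximum at c = 6 (2.604 surviving chicks).

6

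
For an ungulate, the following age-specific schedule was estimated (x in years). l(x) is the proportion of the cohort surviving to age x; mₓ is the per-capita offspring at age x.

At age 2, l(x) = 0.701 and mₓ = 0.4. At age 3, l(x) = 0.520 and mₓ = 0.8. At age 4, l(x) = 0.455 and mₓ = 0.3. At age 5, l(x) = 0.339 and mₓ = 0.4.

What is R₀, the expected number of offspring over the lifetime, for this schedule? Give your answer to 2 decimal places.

R₀ = Σ l(x) mₓ:
  age 2: 0.701 × 0.4 = 0.2804
  age 3: 0.520 × 0.8 = 0.4160
  age 4: 0.455 × 0.3 = 0.1365
  age 5: 0.339 × 0.4 = 0.1356
R₀ = 0.2804 + 0.4160 + 0.1365 + 0.1356 = 0.9685

0.97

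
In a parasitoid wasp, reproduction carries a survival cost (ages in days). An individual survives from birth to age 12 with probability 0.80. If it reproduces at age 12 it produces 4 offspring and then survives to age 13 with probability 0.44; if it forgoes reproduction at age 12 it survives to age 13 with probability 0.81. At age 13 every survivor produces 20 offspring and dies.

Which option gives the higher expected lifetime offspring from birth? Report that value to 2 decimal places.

12.96

breed at age 12: R₀ = 0.80 × (4 + 0.44 × 20) = 0.80 × 12.8000 = 10.2400
delay to age 13: R₀ = 0.80 × (0.81 × 20) = 0.80 × 16.2000 = 12.9600
Higher: delay to age 13 (12.9600).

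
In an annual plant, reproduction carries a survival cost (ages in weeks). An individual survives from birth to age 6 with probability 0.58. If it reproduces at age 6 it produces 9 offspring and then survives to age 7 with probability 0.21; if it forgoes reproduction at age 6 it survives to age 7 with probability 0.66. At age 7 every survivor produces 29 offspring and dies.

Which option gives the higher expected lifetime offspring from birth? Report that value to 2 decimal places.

breed at age 6: R₀ = 0.58 × (9 + 0.21 × 29) = 0.58 × 15.0900 = 8.7522
delay to age 7: R₀ = 0.58 × (0.66 × 29) = 0.58 × 19.1400 = 11.1012
Higher: delay to age 7 (11.1012).

11.10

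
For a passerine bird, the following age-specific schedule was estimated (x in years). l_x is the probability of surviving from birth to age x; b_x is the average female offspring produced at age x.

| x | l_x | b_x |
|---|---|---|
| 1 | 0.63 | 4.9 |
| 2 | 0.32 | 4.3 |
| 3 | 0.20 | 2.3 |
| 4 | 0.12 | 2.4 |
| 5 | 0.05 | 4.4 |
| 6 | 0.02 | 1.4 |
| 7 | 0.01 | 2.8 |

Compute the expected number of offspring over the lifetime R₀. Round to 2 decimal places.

R₀ = Σ l_x b_x:
  age 1: 0.63 × 4.9 = 3.0870
  age 2: 0.32 × 4.3 = 1.3760
  age 3: 0.20 × 2.3 = 0.4600
  age 4: 0.12 × 2.4 = 0.2880
  age 5: 0.05 × 4.4 = 0.2200
  age 6: 0.02 × 1.4 = 0.0280
  age 7: 0.01 × 2.8 = 0.0280
R₀ = 3.0870 + 1.3760 + 0.4600 + 0.2880 + 0.2200 + 0.0280 + 0.0280 = 5.4870

5.49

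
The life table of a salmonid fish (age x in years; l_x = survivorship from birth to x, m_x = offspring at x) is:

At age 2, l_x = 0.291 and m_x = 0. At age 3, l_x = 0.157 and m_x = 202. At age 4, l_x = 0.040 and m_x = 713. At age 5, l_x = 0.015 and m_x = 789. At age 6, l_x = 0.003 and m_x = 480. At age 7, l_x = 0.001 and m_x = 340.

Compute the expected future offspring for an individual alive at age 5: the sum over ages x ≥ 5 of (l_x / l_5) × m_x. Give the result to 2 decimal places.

907.67

l_5 = 0.015. Conditional survival from age 5 to x is l_x / l_5.
  x=5: (0.015/0.015) × 789 = 789.0000
  x=6: (0.003/0.015) × 480 = 96.0000
  x=7: (0.001/0.015) × 340 = 22.6667
Sum = 789.0000 + 96.0000 + 22.6667 = 907.6667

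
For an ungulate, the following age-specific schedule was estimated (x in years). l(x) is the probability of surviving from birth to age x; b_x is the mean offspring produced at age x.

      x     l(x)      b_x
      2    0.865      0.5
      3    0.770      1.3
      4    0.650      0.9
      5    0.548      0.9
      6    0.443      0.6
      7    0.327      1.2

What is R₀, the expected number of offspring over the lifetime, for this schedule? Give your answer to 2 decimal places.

3.17

R₀ = Σ l(x) b_x:
  age 2: 0.865 × 0.5 = 0.4325
  age 3: 0.770 × 1.3 = 1.0010
  age 4: 0.650 × 0.9 = 0.5850
  age 5: 0.548 × 0.9 = 0.4932
  age 6: 0.443 × 0.6 = 0.2658
  age 7: 0.327 × 1.2 = 0.3924
R₀ = 0.4325 + 1.0010 + 0.5850 + 0.4932 + 0.2658 + 0.3924 = 3.1699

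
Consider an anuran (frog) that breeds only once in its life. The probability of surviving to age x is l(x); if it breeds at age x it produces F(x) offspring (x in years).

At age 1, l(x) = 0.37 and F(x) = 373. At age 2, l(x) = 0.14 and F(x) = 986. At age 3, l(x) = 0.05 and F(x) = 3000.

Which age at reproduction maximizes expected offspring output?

3

Expected offspring if breeding at age x = l(x) × F(x):
  age 1: 0.37 × 373 = 138.010
  age 2: 0.14 × 986 = 138.040
  age 3: 0.05 × 3000 = 150.000
Maximum at age 3 (150.000).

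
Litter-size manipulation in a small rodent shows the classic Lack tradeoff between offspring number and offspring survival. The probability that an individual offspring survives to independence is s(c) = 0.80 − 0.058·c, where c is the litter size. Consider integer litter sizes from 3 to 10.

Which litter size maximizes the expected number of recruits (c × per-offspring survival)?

7

Expected recruits = c × s(c):
  c=3: 3 × 0.626 = 1.878
  c=4: 4 × 0.568 = 2.272
  c=5: 5 × 0.510 = 2.550
  c=6: 6 × 0.452 = 2.712
  c=7: 7 × 0.394 = 2.758
  c=8: 8 × 0.336 = 2.688
  c=9: 9 × 0.278 = 2.502
  c=10: 10 × 0.220 = 2.200
Maximum at c = 7 (2.758 recruits).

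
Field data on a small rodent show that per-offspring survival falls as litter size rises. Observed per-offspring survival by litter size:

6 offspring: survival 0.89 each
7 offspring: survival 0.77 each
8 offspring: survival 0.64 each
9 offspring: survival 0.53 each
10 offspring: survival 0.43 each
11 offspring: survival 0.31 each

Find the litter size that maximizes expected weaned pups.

7

Expected weaned pups = c × s(c):
  c=6: 6 × 0.89 = 5.340
  c=7: 7 × 0.77 = 5.390
  c=8: 8 × 0.64 = 5.120
  c=9: 9 × 0.53 = 4.770
  c=10: 10 × 0.43 = 4.300
  c=11: 11 × 0.31 = 3.410
Maximum at c = 7 (5.390 weaned pups).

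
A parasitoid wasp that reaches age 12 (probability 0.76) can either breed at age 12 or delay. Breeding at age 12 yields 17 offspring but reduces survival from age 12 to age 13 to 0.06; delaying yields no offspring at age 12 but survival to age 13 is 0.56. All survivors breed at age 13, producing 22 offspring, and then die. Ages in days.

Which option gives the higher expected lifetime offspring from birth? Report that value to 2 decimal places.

breed at age 12: R₀ = 0.76 × (17 + 0.06 × 22) = 0.76 × 18.3200 = 13.9232
delay to age 13: R₀ = 0.76 × (0.56 × 22) = 0.76 × 12.3200 = 9.3632
Higher: breed at age 12 (13.9232).

13.92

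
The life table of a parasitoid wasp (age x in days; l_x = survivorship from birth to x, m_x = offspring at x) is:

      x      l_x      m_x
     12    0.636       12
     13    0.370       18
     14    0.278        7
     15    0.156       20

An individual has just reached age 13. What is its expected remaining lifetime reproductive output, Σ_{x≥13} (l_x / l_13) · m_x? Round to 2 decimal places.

l_13 = 0.370. Conditional survival from age 13 to x is l_x / l_13.
  x=13: (0.370/0.370) × 18 = 18.0000
  x=14: (0.278/0.370) × 7 = 5.2595
  x=15: (0.156/0.370) × 20 = 8.4324
Sum = 18.0000 + 5.2595 + 8.4324 = 31.6919

31.69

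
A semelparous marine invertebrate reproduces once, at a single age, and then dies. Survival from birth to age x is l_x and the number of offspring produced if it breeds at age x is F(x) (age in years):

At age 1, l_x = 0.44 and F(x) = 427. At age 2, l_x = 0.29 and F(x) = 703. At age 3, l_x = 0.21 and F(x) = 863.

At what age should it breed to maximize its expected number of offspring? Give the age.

2

Expected offspring if breeding at age x = l_x × F(x):
  age 1: 0.44 × 427 = 187.880
  age 2: 0.29 × 703 = 203.870
  age 3: 0.21 × 863 = 181.230
Maximum at age 2 (203.870).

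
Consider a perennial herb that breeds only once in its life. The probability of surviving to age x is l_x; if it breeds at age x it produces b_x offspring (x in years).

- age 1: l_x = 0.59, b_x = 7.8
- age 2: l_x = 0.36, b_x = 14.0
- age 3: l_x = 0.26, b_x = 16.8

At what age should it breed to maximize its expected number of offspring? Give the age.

Expected offspring if breeding at age x = l_x × b_x:
  age 1: 0.59 × 7.8 = 4.602
  age 2: 0.36 × 14.0 = 5.040
  age 3: 0.26 × 16.8 = 4.368
Maximum at age 2 (5.040).

2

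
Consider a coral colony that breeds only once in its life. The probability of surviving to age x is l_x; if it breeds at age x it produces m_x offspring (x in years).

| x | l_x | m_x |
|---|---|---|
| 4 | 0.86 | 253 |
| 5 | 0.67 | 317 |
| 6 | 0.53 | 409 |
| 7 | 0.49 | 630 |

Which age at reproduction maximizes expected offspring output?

Expected offspring if breeding at age x = l_x × m_x:
  age 4: 0.86 × 253 = 217.580
  age 5: 0.67 × 317 = 212.390
  age 6: 0.53 × 409 = 216.770
  age 7: 0.49 × 630 = 308.700
Maximum at age 7 (308.700).

7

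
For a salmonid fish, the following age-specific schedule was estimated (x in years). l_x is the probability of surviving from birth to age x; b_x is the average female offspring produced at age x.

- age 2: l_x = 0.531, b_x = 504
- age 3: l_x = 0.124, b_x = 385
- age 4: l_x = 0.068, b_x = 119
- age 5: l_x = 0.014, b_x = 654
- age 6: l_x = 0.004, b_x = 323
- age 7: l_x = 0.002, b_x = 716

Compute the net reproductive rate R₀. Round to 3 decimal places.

R₀ = Σ l_x b_x:
  age 2: 0.531 × 504 = 267.6240
  age 3: 0.124 × 385 = 47.7400
  age 4: 0.068 × 119 = 8.0920
  age 5: 0.014 × 654 = 9.1560
  age 6: 0.004 × 323 = 1.2920
  age 7: 0.002 × 716 = 1.4320
R₀ = 267.6240 + 47.7400 + 8.0920 + 9.1560 + 1.2920 + 1.4320 = 335.3360

335.336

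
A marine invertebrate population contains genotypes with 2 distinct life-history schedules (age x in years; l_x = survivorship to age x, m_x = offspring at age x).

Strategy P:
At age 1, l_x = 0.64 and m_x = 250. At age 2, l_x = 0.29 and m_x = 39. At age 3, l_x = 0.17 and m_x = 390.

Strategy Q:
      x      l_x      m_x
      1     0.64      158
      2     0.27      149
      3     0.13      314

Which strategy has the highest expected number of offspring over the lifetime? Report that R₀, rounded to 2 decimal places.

Strategy P: R₀ = 0.64×250 + 0.29×39 + 0.17×390 = 237.6100
Strategy Q: R₀ = 0.64×158 + 0.27×149 + 0.13×314 = 182.1700
Highest R₀: strategy P with 237.6100.

237.61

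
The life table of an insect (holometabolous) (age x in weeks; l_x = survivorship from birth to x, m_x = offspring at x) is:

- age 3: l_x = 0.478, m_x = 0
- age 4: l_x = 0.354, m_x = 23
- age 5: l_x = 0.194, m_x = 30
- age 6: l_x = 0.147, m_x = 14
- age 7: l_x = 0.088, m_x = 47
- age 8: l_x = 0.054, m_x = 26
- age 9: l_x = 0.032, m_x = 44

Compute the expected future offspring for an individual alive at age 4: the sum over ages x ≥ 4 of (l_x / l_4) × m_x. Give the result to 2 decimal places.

64.88

l_4 = 0.354. Conditional survival from age 4 to x is l_x / l_4.
  x=4: (0.354/0.354) × 23 = 23.0000
  x=5: (0.194/0.354) × 30 = 16.4407
  x=6: (0.147/0.354) × 14 = 5.8136
  x=7: (0.088/0.354) × 47 = 11.6836
  x=8: (0.054/0.354) × 26 = 3.9661
  x=9: (0.032/0.354) × 44 = 3.9774
Sum = 23.0000 + 16.4407 + 5.8136 + 11.6836 + 3.9661 + 3.9774 = 64.8814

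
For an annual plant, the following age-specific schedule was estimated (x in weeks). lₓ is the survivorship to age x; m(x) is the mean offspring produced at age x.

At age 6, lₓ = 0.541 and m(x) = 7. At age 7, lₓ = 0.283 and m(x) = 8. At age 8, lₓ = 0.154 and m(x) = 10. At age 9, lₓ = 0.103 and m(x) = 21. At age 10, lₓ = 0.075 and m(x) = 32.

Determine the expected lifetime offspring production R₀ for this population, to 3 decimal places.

12.154

R₀ = Σ lₓ m(x):
  age 6: 0.541 × 7 = 3.7870
  age 7: 0.283 × 8 = 2.2640
  age 8: 0.154 × 10 = 1.5400
  age 9: 0.103 × 21 = 2.1630
  age 10: 0.075 × 32 = 2.4000
R₀ = 3.7870 + 2.2640 + 1.5400 + 2.1630 + 2.4000 = 12.1540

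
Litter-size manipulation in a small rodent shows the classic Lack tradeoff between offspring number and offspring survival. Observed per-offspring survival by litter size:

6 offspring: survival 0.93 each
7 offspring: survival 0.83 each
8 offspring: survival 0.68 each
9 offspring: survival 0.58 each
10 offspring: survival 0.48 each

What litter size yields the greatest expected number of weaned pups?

7

Expected weaned pups = c × s(c):
  c=6: 6 × 0.93 = 5.580
  c=7: 7 × 0.83 = 5.810
  c=8: 8 × 0.68 = 5.440
  c=9: 9 × 0.58 = 5.220
  c=10: 10 × 0.48 = 4.800
Maximum at c = 7 (5.810 weaned pups).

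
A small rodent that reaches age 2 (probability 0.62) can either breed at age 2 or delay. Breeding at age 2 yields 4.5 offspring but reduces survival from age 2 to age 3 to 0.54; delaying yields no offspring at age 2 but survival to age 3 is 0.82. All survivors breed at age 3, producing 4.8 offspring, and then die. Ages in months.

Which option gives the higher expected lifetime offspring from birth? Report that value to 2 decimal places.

4.40

breed at age 2: R₀ = 0.62 × (4.5 + 0.54 × 4.8) = 0.62 × 7.0920 = 4.3970
delay to age 3: R₀ = 0.62 × (0.82 × 4.8) = 0.62 × 3.9360 = 2.4403
Higher: breed at age 2 (4.3970).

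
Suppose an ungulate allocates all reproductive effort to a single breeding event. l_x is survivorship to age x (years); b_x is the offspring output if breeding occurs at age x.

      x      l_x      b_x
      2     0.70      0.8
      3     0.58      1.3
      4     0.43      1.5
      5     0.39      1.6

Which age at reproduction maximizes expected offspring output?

3

Expected offspring if breeding at age x = l_x × b_x:
  age 2: 0.70 × 0.8 = 0.560
  age 3: 0.58 × 1.3 = 0.754
  age 4: 0.43 × 1.5 = 0.645
  age 5: 0.39 × 1.6 = 0.624
Maximum at age 3 (0.754).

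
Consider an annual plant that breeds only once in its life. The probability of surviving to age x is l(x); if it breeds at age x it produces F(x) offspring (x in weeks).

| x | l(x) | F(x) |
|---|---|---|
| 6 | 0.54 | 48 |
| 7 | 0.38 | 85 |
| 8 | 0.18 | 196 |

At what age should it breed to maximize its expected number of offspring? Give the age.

Expected offspring if breeding at age x = l(x) × F(x):
  age 6: 0.54 × 48 = 25.920
  age 7: 0.38 × 85 = 32.300
  age 8: 0.18 × 196 = 35.280
Maximum at age 8 (35.280).

8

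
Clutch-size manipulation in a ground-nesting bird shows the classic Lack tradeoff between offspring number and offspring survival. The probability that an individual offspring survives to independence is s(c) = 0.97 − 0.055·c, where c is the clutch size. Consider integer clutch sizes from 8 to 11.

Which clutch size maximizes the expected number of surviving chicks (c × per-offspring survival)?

Expected surviving chicks = c × s(c):
  c=8: 8 × 0.530 = 4.240
  c=9: 9 × 0.475 = 4.275
  c=10: 10 × 0.420 = 4.200
  c=11: 11 × 0.365 = 4.015
Maximum at c = 9 (4.275 surviving chicks).

9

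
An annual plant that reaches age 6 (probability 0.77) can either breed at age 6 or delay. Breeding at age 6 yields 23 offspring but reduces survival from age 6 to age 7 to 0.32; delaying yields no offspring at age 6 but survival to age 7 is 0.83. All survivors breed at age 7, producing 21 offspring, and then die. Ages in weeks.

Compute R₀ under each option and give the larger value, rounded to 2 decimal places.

breed at age 6: R₀ = 0.77 × (23 + 0.32 × 21) = 0.77 × 29.7200 = 22.8844
delay to age 7: R₀ = 0.77 × (0.83 × 21) = 0.77 × 17.4300 = 13.4211
Higher: breed at age 6 (22.8844).

22.88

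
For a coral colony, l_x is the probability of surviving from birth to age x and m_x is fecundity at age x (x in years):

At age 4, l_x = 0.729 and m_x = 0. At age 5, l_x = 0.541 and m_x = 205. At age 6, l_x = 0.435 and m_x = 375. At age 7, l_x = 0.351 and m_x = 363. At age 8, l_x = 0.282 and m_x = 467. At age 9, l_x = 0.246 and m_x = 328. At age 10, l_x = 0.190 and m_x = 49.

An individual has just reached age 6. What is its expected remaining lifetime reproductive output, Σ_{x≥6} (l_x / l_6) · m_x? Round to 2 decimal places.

l_6 = 0.435. Conditional survival from age 6 to x is l_x / l_6.
  x=6: (0.435/0.435) × 375 = 375.0000
  x=7: (0.351/0.435) × 363 = 292.9034
  x=8: (0.282/0.435) × 467 = 302.7448
  x=9: (0.246/0.435) × 328 = 185.4897
  x=10: (0.190/0.435) × 49 = 21.4023
Sum = 375.0000 + 292.9034 + 302.7448 + 185.4897 + 21.4023 = 1177.5402

1177.54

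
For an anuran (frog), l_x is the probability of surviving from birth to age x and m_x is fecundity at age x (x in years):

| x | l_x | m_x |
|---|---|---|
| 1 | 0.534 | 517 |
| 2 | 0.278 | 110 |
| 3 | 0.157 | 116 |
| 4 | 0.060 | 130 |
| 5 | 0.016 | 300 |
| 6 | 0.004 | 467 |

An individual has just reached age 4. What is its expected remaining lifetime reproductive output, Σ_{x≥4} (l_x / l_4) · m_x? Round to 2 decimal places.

241.13

l_4 = 0.060. Conditional survival from age 4 to x is l_x / l_4.
  x=4: (0.060/0.060) × 130 = 130.0000
  x=5: (0.016/0.060) × 300 = 80.0000
  x=6: (0.004/0.060) × 467 = 31.1333
Sum = 130.0000 + 80.0000 + 31.1333 = 241.1333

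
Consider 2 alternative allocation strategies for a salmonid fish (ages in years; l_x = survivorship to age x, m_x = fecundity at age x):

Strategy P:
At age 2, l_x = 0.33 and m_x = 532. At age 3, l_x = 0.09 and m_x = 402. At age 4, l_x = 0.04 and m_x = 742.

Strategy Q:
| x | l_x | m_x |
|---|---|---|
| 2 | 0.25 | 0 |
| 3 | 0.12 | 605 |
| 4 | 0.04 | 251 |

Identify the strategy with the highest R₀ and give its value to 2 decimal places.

Strategy P: R₀ = 0.33×532 + 0.09×402 + 0.04×742 = 241.4200
Strategy Q: R₀ = 0.25×0 + 0.12×605 + 0.04×251 = 82.6400
Highest R₀: strategy P with 241.4200.

241.42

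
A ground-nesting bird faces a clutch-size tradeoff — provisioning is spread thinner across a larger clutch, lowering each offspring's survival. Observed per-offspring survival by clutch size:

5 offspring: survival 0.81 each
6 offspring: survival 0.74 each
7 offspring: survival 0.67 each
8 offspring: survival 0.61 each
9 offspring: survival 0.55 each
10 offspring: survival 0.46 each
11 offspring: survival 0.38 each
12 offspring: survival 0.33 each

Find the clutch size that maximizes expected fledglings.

9

Expected fledglings = c × s(c):
  c=5: 5 × 0.81 = 4.050
  c=6: 6 × 0.74 = 4.440
  c=7: 7 × 0.67 = 4.690
  c=8: 8 × 0.61 = 4.880
  c=9: 9 × 0.55 = 4.950
  c=10: 10 × 0.46 = 4.600
  c=11: 11 × 0.38 = 4.180
  c=12: 12 × 0.33 = 3.960
Maximum at c = 9 (4.950 fledglings).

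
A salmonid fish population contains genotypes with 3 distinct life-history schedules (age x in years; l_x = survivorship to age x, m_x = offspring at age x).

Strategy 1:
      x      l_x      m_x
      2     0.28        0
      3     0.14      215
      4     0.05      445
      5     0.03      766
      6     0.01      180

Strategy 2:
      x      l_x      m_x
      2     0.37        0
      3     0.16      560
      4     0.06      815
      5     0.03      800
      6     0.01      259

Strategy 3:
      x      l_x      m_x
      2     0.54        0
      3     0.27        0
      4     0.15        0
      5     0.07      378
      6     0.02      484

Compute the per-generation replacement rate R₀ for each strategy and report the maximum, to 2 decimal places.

165.09

Strategy 1: R₀ = 0.28×0 + 0.14×215 + 0.05×445 + 0.03×766 + 0.01×180 = 77.1300
Strategy 2: R₀ = 0.37×0 + 0.16×560 + 0.06×815 + 0.03×800 + 0.01×259 = 165.0900
Strategy 3: R₀ = 0.54×0 + 0.27×0 + 0.15×0 + 0.07×378 + 0.02×484 = 36.1400
Highest R₀: strategy 2 with 165.0900.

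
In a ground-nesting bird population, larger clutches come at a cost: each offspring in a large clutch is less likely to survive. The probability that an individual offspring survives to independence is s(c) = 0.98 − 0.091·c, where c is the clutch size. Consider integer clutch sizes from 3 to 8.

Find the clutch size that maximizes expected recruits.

Expected recruits = c × s(c):
  c=3: 3 × 0.707 = 2.121
  c=4: 4 × 0.616 = 2.464
  c=5: 5 × 0.525 = 2.625
  c=6: 6 × 0.434 = 2.604
  c=7: 7 × 0.343 = 2.401
  c=8: 8 × 0.252 = 2.016
Maximum at c = 5 (2.625 recruits).

5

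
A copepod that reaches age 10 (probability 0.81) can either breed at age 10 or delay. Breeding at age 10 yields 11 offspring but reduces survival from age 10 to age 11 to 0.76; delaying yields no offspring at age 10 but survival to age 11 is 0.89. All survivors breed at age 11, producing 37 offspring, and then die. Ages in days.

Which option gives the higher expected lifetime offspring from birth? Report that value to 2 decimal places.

breed at age 10: R₀ = 0.81 × (11 + 0.76 × 37) = 0.81 × 39.1200 = 31.6872
delay to age 11: R₀ = 0.81 × (0.89 × 37) = 0.81 × 32.9300 = 26.6733
Higher: breed at age 10 (31.6872).

31.69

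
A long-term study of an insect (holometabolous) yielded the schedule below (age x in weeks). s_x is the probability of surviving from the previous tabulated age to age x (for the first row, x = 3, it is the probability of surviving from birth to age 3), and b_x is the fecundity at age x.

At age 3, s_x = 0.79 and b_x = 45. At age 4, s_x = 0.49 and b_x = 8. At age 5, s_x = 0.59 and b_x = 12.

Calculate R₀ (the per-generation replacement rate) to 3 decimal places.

41.387

Survivorship from birth: l_x = s_3·s_4·…·s_x.
  l_3 = 0.79000
  l_4 = 0.38710
  l_5 = 0.22839
R₀ = Σ l_x b_x:
  age 3: 0.79000 × 45 = 35.5500
  age 4: 0.38710 × 8 = 3.0968
  age 5: 0.22839 × 12 = 2.7407
R₀ = 35.5500 + 3.0968 + 2.7407 = 41.3875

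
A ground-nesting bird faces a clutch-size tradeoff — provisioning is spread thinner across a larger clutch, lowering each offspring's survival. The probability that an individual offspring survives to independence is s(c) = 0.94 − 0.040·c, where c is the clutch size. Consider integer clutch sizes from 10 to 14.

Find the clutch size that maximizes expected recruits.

Expected recruits = c × s(c):
  c=10: 10 × 0.540 = 5.400
  c=11: 11 × 0.500 = 5.500
  c=12: 12 × 0.460 = 5.520
  c=13: 13 × 0.420 = 5.460
  c=14: 14 × 0.380 = 5.320
Maximum at c = 12 (5.520 recruits).

12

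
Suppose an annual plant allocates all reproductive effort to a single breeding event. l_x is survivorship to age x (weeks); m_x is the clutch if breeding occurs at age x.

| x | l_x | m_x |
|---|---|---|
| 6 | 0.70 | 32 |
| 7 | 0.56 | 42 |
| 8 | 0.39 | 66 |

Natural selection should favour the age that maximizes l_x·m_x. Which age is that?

8

Expected offspring if breeding at age x = l_x × m_x:
  age 6: 0.70 × 32 = 22.400
  age 7: 0.56 × 42 = 23.520
  age 8: 0.39 × 66 = 25.740
Maximum at age 8 (25.740).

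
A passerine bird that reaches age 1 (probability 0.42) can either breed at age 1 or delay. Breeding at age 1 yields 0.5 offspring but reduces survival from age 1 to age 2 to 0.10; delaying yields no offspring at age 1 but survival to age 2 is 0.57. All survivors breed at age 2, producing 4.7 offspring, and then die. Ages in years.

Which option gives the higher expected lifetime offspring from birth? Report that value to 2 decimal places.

1.13

breed at age 1: R₀ = 0.42 × (0.5 + 0.10 × 4.7) = 0.42 × 0.9700 = 0.4074
delay to age 2: R₀ = 0.42 × (0.57 × 4.7) = 0.42 × 2.6790 = 1.1252
Higher: delay to age 2 (1.1252).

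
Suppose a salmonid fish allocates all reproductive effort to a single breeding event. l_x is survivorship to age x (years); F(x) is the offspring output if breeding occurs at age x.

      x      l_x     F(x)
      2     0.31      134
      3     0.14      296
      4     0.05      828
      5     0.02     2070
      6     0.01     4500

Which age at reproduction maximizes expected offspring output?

Expected offspring if breeding at age x = l_x × F(x):
  age 2: 0.31 × 134 = 41.540
  age 3: 0.14 × 296 = 41.440
  age 4: 0.05 × 828 = 41.400
  age 5: 0.02 × 2070 = 41.400
  age 6: 0.01 × 4500 = 45.000
Maximum at age 6 (45.000).

6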